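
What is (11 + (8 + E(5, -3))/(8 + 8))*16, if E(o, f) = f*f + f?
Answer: 190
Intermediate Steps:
E(o, f) = f + f² (E(o, f) = f² + f = f + f²)
(11 + (8 + E(5, -3))/(8 + 8))*16 = (11 + (8 - 3*(1 - 3))/(8 + 8))*16 = (11 + (8 - 3*(-2))/16)*16 = (11 + (8 + 6)*(1/16))*16 = (11 + 14*(1/16))*16 = (11 + 7/8)*16 = (95/8)*16 = 190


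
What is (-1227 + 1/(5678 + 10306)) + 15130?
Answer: 222225553/15984 ≈ 13903.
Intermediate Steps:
(-1227 + 1/(5678 + 10306)) + 15130 = (-1227 + 1/15984) + 15130 = -19612367/15984 + 15130 = 222225553/15984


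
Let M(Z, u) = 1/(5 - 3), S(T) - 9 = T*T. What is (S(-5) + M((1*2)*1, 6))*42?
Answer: 1449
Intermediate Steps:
S(T) = 9 + T² (S(T) = 9 + T*T = 9 + T²)
M(Z, u) = ½ (M(Z, u) = 1/2 = ½)
(S(-5) + M((1*2)*1, 6))*42 = ((9 + (-5)²) + ½)*42 = ((9 + 25) + ½)*42 = (34 + ½)*42 = (69/2)*42 = 1449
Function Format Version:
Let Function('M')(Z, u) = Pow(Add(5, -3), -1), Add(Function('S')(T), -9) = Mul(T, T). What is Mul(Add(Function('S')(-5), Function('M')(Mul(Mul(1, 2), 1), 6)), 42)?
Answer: 1449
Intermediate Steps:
Function('S')(T) = Add(9, Pow(T, 2)) (Function('S')(T) = Add(9, Mul(T, T)) = Add(9, Pow(T, 2)))
Function('M')(Z, u) = Rational(1, 2) (Function('M')(Z, u) = Pow(2, -1) = Rational(1, 2))
Mul(Add(Function('S')(-5), Function('M')(Mul(Mul(1, 2), 1), 6)), 42) = Mul(Add(Add(9, Pow(-5, 2)), Rational(1, 2)), 42) = Mul(Add(Add(9, 25), Rational(1, 2)), 42) = Mul(Add(34, Rational(1, 2)), 42) = Mul(Rational(69, 2), 42) = 1449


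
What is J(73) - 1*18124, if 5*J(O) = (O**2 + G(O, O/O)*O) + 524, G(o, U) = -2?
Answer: -84913/5 ≈ -16983.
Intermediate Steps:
J(O) = 524/5 - 2*O/5 + O**2/5 (J(O) = ((O**2 - 2*O) + 524)/5 = (524 + O**2 - 2*O)/5 = 524/5 - 2*O/5 + O**2/5)
J(73) - 1*18124 = (524/5 - 2/5*73 + (1/5)*73**2) - 1*18124 = (524/5 - 146/5 + (1/5)*5329) - 18124 = (524/5 - 146/5 + 5329/5) - 18124 = 5707/5 - 18124 = -84913/5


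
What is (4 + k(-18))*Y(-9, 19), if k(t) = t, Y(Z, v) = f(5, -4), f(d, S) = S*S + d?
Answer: -294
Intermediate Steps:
f(d, S) = d + S**2 (f(d, S) = S**2 + d = d + S**2)
Y(Z, v) = 21 (Y(Z, v) = 5 + (-4)**2 = 5 + 16 = 21)
(4 + k(-18))*Y(-9, 19) = (4 - 18)*21 = -14*21 = -294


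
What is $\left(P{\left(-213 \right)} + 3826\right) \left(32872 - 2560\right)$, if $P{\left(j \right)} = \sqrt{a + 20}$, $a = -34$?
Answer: $115973712 + 30312 i \sqrt{14} \approx 1.1597 \cdot 10^{8} + 1.1342 \cdot 10^{5} i$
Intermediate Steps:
$P{\left(j \right)} = i \sqrt{14}$ ($P{\left(j \right)} = \sqrt{-34 + 20} = \sqrt{-14} = i \sqrt{14}$)
$\left(P{\left(-213 \right)} + 3826\right) \left(32872 - 2560\right) = \left(i \sqrt{14} + 3826\right) \left(32872 - 2560\right) = \left(3826 + i \sqrt{14}\right) 30312 = 115973712 + 30312 i \sqrt{14}$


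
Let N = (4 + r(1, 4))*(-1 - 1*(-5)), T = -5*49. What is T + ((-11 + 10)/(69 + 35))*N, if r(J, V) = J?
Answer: -6375/26 ≈ -245.19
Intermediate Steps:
T = -245
N = 20 (N = (4 + 1)*(-1 - 1*(-5)) = 5*(-1 + 5) = 5*4 = 20)
T + ((-11 + 10)/(69 + 35))*N = -245 + ((-11 + 10)/(69 + 35))*20 = -245 - 1/104*20 = -245 - 5/26 = -6375/26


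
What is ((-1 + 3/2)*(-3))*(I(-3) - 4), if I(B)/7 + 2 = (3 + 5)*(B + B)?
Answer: 531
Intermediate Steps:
I(B) = -14 + 112*B (I(B) = -14 + 7*((3 + 5)*(B + B)) = -14 + 7*(8*(2*B)) = -14 + 7*(16*B) = -14 + 112*B)
((-1 + 3/2)*(-3))*(I(-3) - 4) = ((-1 + 3/2)*(-3))*((-14 + 112*(-3)) - 4) = ((-1 + 3*(1/2))*(-3))*((-14 - 336) - 4) = ((-1 + 3/2)*(-3))*(-350 - 4) = ((1/2)*(-3))*(-354) = -3/2*(-354) = 531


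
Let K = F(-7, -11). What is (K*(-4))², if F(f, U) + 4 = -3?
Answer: 784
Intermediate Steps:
F(f, U) = -7 (F(f, U) = -4 - 3 = -7)
K = -7
(K*(-4))² = (-7*(-4))² = 28² = 784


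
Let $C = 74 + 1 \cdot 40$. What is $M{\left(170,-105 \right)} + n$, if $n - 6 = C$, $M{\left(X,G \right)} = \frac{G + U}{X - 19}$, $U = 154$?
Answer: $\frac{18169}{151} \approx 120.32$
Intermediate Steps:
$M{\left(X,G \right)} = \frac{154 + G}{-19 + X}$ ($M{\left(X,G \right)} = \frac{G + 154}{X - 19} = \frac{154 + G}{-19 + X}$)
$C = 114$ ($C = 74 + 40 = 114$)
$n = 120$ ($n = 6 + 114 = 120$)
$M{\left(170,-105 \right)} + n = \frac{154 - 105}{-19 + 170} + 120 = \frac{1}{151} \cdot 49 + 120 = \frac{49}{151} + 120 = \frac{18169}{151}$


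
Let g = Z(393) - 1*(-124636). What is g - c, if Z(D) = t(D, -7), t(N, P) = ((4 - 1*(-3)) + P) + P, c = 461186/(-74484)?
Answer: 4641663811/37242 ≈ 1.2464e+5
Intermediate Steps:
c = -230593/37242 (c = 461186*(-1/74484) = -230593/37242 ≈ -6.1917)
t(N, P) = 7 + 2*P (t(N, P) = ((4 + 3) + P) + P = (7 + P) + P = 7 + 2*P)
Z(D) = -7 (Z(D) = 7 + 2*(-7) = 7 - 14 = -7)
g = 124629 (g = -7 - 1*(-124636) = -7 + 124636 = 124629)
g - c = 124629 - 1*(-230593/37242) = 124629 + 230593/37242 = 4641663811/37242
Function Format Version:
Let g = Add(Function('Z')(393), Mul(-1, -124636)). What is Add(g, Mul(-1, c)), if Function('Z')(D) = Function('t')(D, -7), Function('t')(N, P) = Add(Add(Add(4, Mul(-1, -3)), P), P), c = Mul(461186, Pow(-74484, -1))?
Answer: Rational(4641663811, 37242) ≈ 1.2464e+5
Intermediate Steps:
c = Rational(-230593, 37242) (c = Mul(461186, Rational(-1, 74484)) = Rational(-230593, 37242) ≈ -6.1917)
Function('t')(N, P) = Add(7, Mul(2, P)) (Function('t')(N, P) = Add(Add(Add(4, 3), P), P) = Add(Add(7, P), P) = Add(7, Mul(2, P)))
Function('Z')(D) = -7 (Function('Z')(D) = Add(7, Mul(2, -7)) = Add(7, -14) = -7)
g = 124629 (g = Add(-7, Mul(-1, -124636)) = Add(-7, 124636) = 124629)
Add(g, Mul(-1, c)) = Add(124629, Mul(-1, Rational(-230593, 37242))) = Add(124629, Rational(230593, 37242)) = Rational(4641663811, 37242)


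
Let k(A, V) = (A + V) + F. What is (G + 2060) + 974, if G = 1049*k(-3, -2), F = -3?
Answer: -5358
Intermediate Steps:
k(A, V) = -3 + A + V (k(A, V) = (A + V) - 3 = -3 + A + V)
G = -8392 (G = 1049*(-3 - 3 - 2) = 1049*(-8) = -8392)
(G + 2060) + 974 = (-8392 + 2060) + 974 = -6332 + 974 = -5358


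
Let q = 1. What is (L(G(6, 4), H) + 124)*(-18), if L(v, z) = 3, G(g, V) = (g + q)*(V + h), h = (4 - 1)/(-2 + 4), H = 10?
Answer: -2286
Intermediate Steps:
h = 3/2 ≈ 1.5000
G(g, V) = (1 + g)*(3/2 + V) (G(g, V) = (g + 1)*(V + 3/2) = (1 + g)*(3/2 + V))
(L(G(6, 4), H) + 124)*(-18) = (3 + 124)*(-18) = 127*(-18) = -2286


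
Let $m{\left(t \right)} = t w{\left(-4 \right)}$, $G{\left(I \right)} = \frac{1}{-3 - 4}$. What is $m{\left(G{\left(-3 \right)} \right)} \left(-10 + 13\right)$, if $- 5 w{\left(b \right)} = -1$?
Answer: $- \frac{3}{35} \approx -0.085714$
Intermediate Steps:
$w{\left(b \right)} = \frac{1}{5}$ ($w{\left(b \right)} = \left(- \frac{1}{5}\right) \left(-1\right) = \frac{1}{5}$)
$G{\left(I \right)} = - \frac{1}{7}$ ($G{\left(I \right)} = \frac{1}{-7} = - \frac{1}{7}$)
$m{\left(t \right)} = \frac{t}{5}$ ($m{\left(t \right)} = t \frac{1}{5} = \frac{t}{5}$)
$m{\left(G{\left(-3 \right)} \right)} \left(-10 + 13\right) = \frac{1}{5} \left(- \frac{1}{7}\right) \left(-10 + 13\right) = \left(- \frac{1}{35}\right) 3 = - \frac{3}{35}$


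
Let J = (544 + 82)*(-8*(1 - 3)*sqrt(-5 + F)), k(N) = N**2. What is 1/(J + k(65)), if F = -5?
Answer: 845/204210637 - 10016*I*sqrt(10)/1021053185 ≈ 4.1379e-6 - 3.102e-5*I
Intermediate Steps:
J = 10016*I*sqrt(10) (J = (544 + 82)*(-8*(1 - 3)*sqrt(-5 - 5)) = 626*(-(-16)*sqrt(-10)) = 626*(-(-16)*I*sqrt(10)) = 626*(16*I*sqrt(10)) = 10016*I*sqrt(10) ≈ 31673.0*I)
1/(J + k(65)) = 1/(10016*I*sqrt(10) + 65**2) = 1/(10016*I*sqrt(10) + 4225) = 1/(4225 + 10016*I*sqrt(10))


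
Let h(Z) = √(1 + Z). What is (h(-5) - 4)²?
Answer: 12 - 16*I ≈ 12.0 - 16.0*I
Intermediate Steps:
(h(-5) - 4)² = (√(1 - 5) - 4)² = (√(-4) - 4)² = (2*I - 4)² = (-4 + 2*I)²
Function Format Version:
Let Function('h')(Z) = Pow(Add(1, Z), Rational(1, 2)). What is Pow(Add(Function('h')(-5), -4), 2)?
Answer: Add(12, Mul(-16, I)) ≈ Add(12.000, Mul(-16.000, I))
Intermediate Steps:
Pow(Add(Function('h')(-5), -4), 2) = Pow(Add(Pow(Add(1, -5), Rational(1, 2)), -4), 2) = Pow(Add(Pow(-4, Rational(1, 2)), -4), 2) = Pow(Add(Mul(2, I), -4), 2) = Pow(Add(-4, Mul(2, I)), 2)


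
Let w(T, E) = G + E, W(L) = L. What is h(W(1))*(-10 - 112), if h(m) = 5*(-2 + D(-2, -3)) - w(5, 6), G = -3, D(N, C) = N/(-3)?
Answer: 3538/3 ≈ 1179.3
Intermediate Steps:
D(N, C) = -N/3 (D(N, C) = N*(-1/3) = -N/3)
w(T, E) = -3 + E
h(m) = -29/3 (h(m) = 5*(-2 - 1/3*(-2)) - (-3 + 6) = 5*(-2 + 2/3) - 1*3 = 5*(-4/3) - 3 = -20/3 - 3 = -29/3)
h(W(1))*(-10 - 112) = -29*(-10 - 112)/3 = -29/3*(-122) = 3538/3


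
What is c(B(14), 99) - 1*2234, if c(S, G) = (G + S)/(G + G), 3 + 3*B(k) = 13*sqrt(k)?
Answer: -221117/99 + 13*sqrt(14)/594 ≈ -2233.4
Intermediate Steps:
B(k) = -1 + 13*sqrt(k)/3 (B(k) = -1 + (13*sqrt(k))/3 = -1 + 13*sqrt(k)/3)
c(S, G) = (G + S)/(2*G) (c(S, G) = (G + S)/((2*G)) = (G + S)*(1/(2*G)) = (G + S)/(2*G))
c(B(14), 99) - 1*2234 = (1/2)*(99 + (-1 + 13*sqrt(14)/3))/99 - 1*2234 = (1/2)*(1/99)*(98 + 13*sqrt(14)/3) - 2234 = (49/99 + 13*sqrt(14)/594) - 2234 = -221117/99 + 13*sqrt(14)/594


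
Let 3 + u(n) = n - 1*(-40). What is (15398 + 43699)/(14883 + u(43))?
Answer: 59097/14963 ≈ 3.9495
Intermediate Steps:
u(n) = 37 + n (u(n) = -3 + (n - 1*(-40)) = -3 + (n + 40) = -3 + (40 + n) = 37 + n)
(15398 + 43699)/(14883 + u(43)) = (15398 + 43699)/(14883 + (37 + 43)) = 59097/(14883 + 80) = 59097/14963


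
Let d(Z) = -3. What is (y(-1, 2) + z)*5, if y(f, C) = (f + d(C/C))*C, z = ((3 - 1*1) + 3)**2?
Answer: 85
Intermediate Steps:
z = 25 (z = ((3 - 1) + 3)**2 = (2 + 3)**2 = 5**2 = 25)
y(f, C) = C*(-3 + f) (y(f, C) = (f - 3)*C = (-3 + f)*C = C*(-3 + f))
(y(-1, 2) + z)*5 = (2*(-3 - 1) + 25)*5 = (2*(-4) + 25)*5 = (-8 + 25)*5 = 17*5 = 85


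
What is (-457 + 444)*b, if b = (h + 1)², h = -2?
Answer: -13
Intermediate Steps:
b = 1 (b = (-2 + 1)² = (-1)² = 1)
(-457 + 444)*b = (-457 + 444)*1 = -13*1 = -13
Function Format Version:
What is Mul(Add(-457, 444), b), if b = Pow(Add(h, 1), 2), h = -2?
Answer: -13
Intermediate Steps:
b = 1 (b = Pow(Add(-2, 1), 2) = Pow(-1, 2) = 1)
Mul(Add(-457, 444), b) = Mul(Add(-457, 444), 1) = Mul(-13, 1) = -13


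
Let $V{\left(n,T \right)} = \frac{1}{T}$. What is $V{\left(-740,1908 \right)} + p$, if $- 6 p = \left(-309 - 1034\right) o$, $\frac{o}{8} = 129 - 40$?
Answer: $\frac{304076689}{1908} \approx 1.5937 \cdot 10^{5}$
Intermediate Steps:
$o = 712$ ($o = 8 \left(129 - 40\right) = 8 \cdot 89 = 712$)
$p = \frac{478108}{3}$ ($p = - \frac{\left(-309 - 1034\right) 712}{6} = - \frac{\left(-1343\right) 712}{6} = \left(- \frac{1}{6}\right) \left(-956216\right) = \frac{478108}{3} \approx 1.5937 \cdot 10^{5}$)
$V{\left(-740,1908 \right)} + p = \frac{1}{1908} + \frac{478108}{3} = \frac{304076689}{1908}$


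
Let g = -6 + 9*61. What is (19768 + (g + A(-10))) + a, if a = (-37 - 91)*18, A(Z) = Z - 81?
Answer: 17916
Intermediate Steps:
A(Z) = -81 + Z
a = -2304 (a = -128*18 = -2304)
g = 543 (g = -6 + 549 = 543)
(19768 + (g + A(-10))) + a = (19768 + (543 + (-81 - 10))) - 2304 = (19768 + (543 - 91)) - 2304 = (19768 + 452) - 2304 = 20220 - 2304 = 17916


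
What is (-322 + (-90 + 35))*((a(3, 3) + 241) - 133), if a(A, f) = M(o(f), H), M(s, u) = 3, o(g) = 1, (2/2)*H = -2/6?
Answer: -41847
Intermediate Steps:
H = -⅓ (H = -2/6 = -2*⅙ = -⅓ ≈ -0.33333)
a(A, f) = 3
(-322 + (-90 + 35))*((a(3, 3) + 241) - 133) = (-322 + (-90 + 35))*((3 + 241) - 133) = (-322 - 55)*(244 - 133) = -377*111 = -41847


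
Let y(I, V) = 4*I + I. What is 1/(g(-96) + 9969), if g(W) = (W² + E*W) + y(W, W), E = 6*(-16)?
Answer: 1/27921 ≈ 3.5815e-5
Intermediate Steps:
y(I, V) = 5*I
E = -96
g(W) = W² - 91*W (g(W) = (W² - 96*W) + 5*W = W² - 91*W)
1/(g(-96) + 9969) = 1/(-96*(-91 - 96) + 9969) = 1/(-96*(-187) + 9969) = 1/(17952 + 9969) = 1/27921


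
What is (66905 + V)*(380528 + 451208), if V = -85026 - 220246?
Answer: -198258415112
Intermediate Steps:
V = -305272
(66905 + V)*(380528 + 451208) = (66905 - 305272)*(380528 + 451208) = -238367*831736 = -198258415112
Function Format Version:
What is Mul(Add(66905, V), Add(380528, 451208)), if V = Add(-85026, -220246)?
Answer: -198258415112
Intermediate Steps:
V = -305272
Mul(Add(66905, V), Add(380528, 451208)) = Mul(Add(66905, -305272), Add(380528, 451208)) = Mul(-238367, 831736) = -198258415112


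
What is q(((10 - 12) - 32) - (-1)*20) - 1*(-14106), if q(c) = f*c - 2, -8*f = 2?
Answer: 28215/2 ≈ 14108.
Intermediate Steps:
f = -1/4 (f = -1/8*2 = -1/4 ≈ -0.25000)
q(c) = -2 - c/4 (q(c) = -c/4 - 2 = -2 - c/4)
q(((10 - 12) - 32) - (-1)*20) - 1*(-14106) = (-2 - (((10 - 12) - 32) - (-1)*20)/4) - 1*(-14106) = (-2 - ((-2 - 32) - 1*(-20))/4) + 14106 = (-2 - (-34 + 20)/4) + 14106 = (-2 - 1/4*(-14)) + 14106 = (-2 + 7/2) + 14106 = 3/2 + 14106 = 28215/2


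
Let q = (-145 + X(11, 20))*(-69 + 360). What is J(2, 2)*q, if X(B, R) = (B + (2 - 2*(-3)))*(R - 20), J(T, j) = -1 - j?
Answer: 126585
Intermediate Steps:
X(B, R) = (-20 + R)*(8 + B) (X(B, R) = (B + (2 + 6))*(-20 + R) = (B + 8)*(-20 + R) = (8 + B)*(-20 + R) = (-20 + R)*(8 + B))
q = -42195 (q = (-145 + (-160 - 20*11 + 8*20 + 11*20))*(-69 + 360) = (-145 + (-160 - 220 + 160 + 220))*291 = (-145 + 0)*291 = -145*291 = -42195)
J(2, 2)*q = (-1 - 1*2)*(-42195) = (-1 - 2)*(-42195) = -3*(-42195) = 126585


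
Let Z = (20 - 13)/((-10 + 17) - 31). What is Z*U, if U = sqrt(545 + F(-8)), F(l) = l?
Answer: -7*sqrt(537)/24 ≈ -6.7589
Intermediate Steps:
Z = -7/24 (Z = 7/(7 - 31) = 7/(-24) = 7*(-1/24) = -7/24 ≈ -0.29167)
U = sqrt(537) (U = sqrt(545 - 8) = sqrt(537) ≈ 23.173)
Z*U = -7*sqrt(537)/24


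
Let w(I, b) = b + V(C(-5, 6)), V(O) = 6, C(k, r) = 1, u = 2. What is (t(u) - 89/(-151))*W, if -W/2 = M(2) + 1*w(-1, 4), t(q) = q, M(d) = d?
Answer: -9384/151 ≈ -62.146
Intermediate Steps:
w(I, b) = 6 + b (w(I, b) = b + 6 = 6 + b)
W = -24 (W = -2*(2 + 1*(6 + 4)) = -2*(2 + 1*10) = -2*(2 + 10) = -2*12 = -24)
(t(u) - 89/(-151))*W = (2 - 89/(-151))*(-24) = (2 - 89*(-1/151))*(-24) = (2 + 89/151)*(-24) = (391/151)*(-24) = -9384/151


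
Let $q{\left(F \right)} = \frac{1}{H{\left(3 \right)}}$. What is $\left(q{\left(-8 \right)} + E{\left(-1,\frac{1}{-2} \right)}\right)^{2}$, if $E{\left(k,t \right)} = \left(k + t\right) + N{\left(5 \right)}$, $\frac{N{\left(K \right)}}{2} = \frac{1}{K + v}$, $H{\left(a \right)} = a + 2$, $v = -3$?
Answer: $\frac{9}{100} \approx 0.09$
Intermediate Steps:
$H{\left(a \right)} = 2 + a$
$q{\left(F \right)} = \frac{1}{5}$ ($q{\left(F \right)} = \frac{1}{2 + 3} = \frac{1}{5}$)
$N{\left(K \right)} = \frac{2}{-3 + K}$ ($N{\left(K \right)} = \frac{2}{K - 3} = \frac{2}{-3 + K}$)
$E{\left(k,t \right)} = 1 + k + t$ ($E{\left(k,t \right)} = \left(k + t\right) + \frac{2}{-3 + 5} = \left(k + t\right) + \frac{2}{2} = \left(k + t\right) + 2 \cdot \frac{1}{2} = \left(k + t\right) + 1 = 1 + k + t$)
$\left(q{\left(-8 \right)} + E{\left(-1,\frac{1}{-2} \right)}\right)^{2} = \left(\frac{1}{5} + \left(1 - 1 + \frac{1}{-2}\right)\right)^{2} = \left(\frac{1}{5} - \frac{1}{2}\right)^{2} = \left(- \frac{3}{10}\right)^{2} = \frac{9}{100}$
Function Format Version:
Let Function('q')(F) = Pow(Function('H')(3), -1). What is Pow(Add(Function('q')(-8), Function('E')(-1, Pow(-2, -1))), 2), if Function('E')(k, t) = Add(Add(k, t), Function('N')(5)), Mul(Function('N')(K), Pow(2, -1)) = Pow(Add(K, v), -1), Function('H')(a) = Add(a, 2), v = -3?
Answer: Rational(9, 100) ≈ 0.090000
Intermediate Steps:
Function('H')(a) = Add(2, a)
Function('q')(F) = Rational(1, 5) (Function('q')(F) = Pow(Add(2, 3), -1) = Pow(5, -1) = Rational(1, 5))
Function('N')(K) = Mul(2, Pow(Add(-3, K), -1)) (Function('N')(K) = Mul(2, Pow(Add(K, -3), -1)) = Mul(2, Pow(Add(-3, K), -1)))
Function('E')(k, t) = Add(1, k, t) (Function('E')(k, t) = Add(Add(k, t), Mul(2, Pow(Add(-3, 5), -1))) = Add(Add(k, t), Mul(2, Pow(2, -1))) = Add(Add(k, t), Mul(2, Rational(1, 2))) = Add(Add(k, t), 1) = Add(1, k, t))
Pow(Add(Function('q')(-8), Function('E')(-1, Pow(-2, -1))), 2) = Pow(Add(Rational(1, 5), Add(1, -1, Pow(-2, -1))), 2) = Pow(Add(Rational(1, 5), Add(1, -1, Rational(-1, 2))), 2) = Pow(Add(Rational(1, 5), Rational(-1, 2)), 2) = Pow(Rational(-3, 10), 2) = Rational(9, 100)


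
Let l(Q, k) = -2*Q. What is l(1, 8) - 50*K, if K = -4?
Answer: 198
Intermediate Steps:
l(1, 8) - 50*K = -2*1 - 50*(-4) = -2 + 200 = 198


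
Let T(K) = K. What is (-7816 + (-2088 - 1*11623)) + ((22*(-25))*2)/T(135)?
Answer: -581449/27 ≈ -21535.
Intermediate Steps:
(-7816 + (-2088 - 1*11623)) + ((22*(-25))*2)/T(135) = (-7816 + (-2088 - 1*11623)) + ((22*(-25))*2)/135 = (-7816 + (-2088 - 11623)) - 550*2*(1/135) = (-7816 - 13711) - 1100*1/135 = -21527 - 220/27 = -581449/27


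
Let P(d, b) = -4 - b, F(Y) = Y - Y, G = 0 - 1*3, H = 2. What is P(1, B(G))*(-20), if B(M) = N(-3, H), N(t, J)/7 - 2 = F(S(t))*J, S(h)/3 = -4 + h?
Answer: 360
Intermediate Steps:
S(h) = -12 + 3*h (S(h) = 3*(-4 + h) = -12 + 3*h)
G = -3 (G = 0 - 3 = -3)
F(Y) = 0
N(t, J) = 14 (N(t, J) = 14 + 7*(0*J) = 14 + 7*0 = 14 + 0 = 14)
B(M) = 14
P(1, B(G))*(-20) = (-4 - 1*14)*(-20) = (-4 - 14)*(-20) = -18*(-20) = 360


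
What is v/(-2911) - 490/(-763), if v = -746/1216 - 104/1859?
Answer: 17722923007/27587244256 ≈ 0.64243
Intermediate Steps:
v = -58203/86944 (v = -746*1/1216 - 104*1/1859 = -373/608 - 8/143 = -58203/86944 ≈ -0.66943)
v/(-2911) - 490/(-763) = -58203/86944/(-2911) - 490/(-763) = -58203/86944*(-1/2911) - 490*(-1/763) = 58203/253093984 + 70/109 = 17722923007/27587244256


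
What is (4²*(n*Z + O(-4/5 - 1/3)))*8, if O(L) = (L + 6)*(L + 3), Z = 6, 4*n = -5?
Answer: 45632/225 ≈ 202.81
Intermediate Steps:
n = -5/4 (n = (¼)*(-5) = -5/4 ≈ -1.2500)
O(L) = (3 + L)*(6 + L) (O(L) = (6 + L)*(3 + L) = (3 + L)*(6 + L))
(4²*(n*Z + O(-4/5 - 1/3)))*8 = (4²*(-5/4*6 + (18 + (-4/5 - 1/3)² + 9*(-4/5 - 1/3))))*8 = (16*(-15/2 + (18 + (-4*⅕ - 1*⅓)² + 9*(-4*⅕ - 1*⅓))))*8 = (16*(-15/2 + (18 + (-⅘ - ⅓)² + 9*(-⅘ - ⅓))))*8 = (16*(-15/2 + (18 + (-17/15)² + 9*(-17/15))))*8 = (16*(-15/2 + (18 + 289/225 - 51/5)))*8 = (16*(-15/2 + 2044/225))*8 = (16*(713/450))*8 = (5704/225)*8 = 45632/225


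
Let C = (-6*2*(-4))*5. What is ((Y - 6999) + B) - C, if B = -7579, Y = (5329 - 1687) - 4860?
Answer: -16036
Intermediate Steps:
Y = -1218 (Y = 3642 - 4860 = -1218)
C = 240 (C = -12*(-4)*5 = 48*5 = 240)
((Y - 6999) + B) - C = ((-1218 - 6999) - 7579) - 1*240 = (-8217 - 7579) - 240 = -15796 - 240 = -16036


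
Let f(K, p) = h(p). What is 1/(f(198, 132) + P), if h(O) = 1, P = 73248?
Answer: 1/73249 ≈ 1.3652e-5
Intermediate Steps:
f(K, p) = 1
1/(f(198, 132) + P) = 1/(1 + 73248) = 1/73249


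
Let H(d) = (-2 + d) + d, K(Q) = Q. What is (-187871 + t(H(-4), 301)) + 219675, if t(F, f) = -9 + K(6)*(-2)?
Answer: 31783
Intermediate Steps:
H(d) = -2 + 2*d
t(F, f) = -21 (t(F, f) = -9 + 6*(-2) = -9 - 12 = -21)
(-187871 + t(H(-4), 301)) + 219675 = (-187871 - 21) + 219675 = -187892 + 219675 = 31783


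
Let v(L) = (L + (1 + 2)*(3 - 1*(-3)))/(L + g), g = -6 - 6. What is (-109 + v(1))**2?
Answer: 1483524/121 ≈ 12261.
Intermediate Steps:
g = -12
v(L) = (18 + L)/(-12 + L) (v(L) = (L + (1 + 2)*(3 - 1*(-3)))/(L - 12) = (L + 3*(3 + 3))/(-12 + L) = (L + 3*6)/(-12 + L) = (L + 18)/(-12 + L) = (18 + L)/(-12 + L))
(-109 + v(1))**2 = (-109 + (18 + 1)/(-12 + 1))**2 = (-109 + 19/(-11))**2 = (-109 - 1/11*19)**2 = (-109 - 19/11)**2 = (-1218/11)**2 = 1483524/121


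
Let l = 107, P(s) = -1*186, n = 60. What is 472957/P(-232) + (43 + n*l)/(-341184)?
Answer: -8964809067/3525568 ≈ -2542.8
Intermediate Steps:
P(s) = -186
472957/P(-232) + (43 + n*l)/(-341184) = 472957/(-186) + (43 + 60*107)/(-341184) = 472957*(-1/186) + (43 + 6420)*(-1/341184) = -472957/186 + 6463*(-1/341184) = -472957/186 - 6463/341184 = -8964809067/3525568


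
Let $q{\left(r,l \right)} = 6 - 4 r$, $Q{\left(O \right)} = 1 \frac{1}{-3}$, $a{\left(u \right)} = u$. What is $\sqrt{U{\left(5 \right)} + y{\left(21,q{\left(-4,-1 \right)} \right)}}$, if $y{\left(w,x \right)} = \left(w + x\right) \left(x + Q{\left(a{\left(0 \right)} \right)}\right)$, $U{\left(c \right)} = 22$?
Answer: $\frac{\sqrt{8583}}{3} \approx 30.882$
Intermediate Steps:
$Q{\left(O \right)} = - \frac{1}{3}$ ($Q{\left(O \right)} = 1 \left(- \frac{1}{3}\right) = - \frac{1}{3}$)
$y{\left(w,x \right)} = \left(- \frac{1}{3} + x\right) \left(w + x\right)$ ($y{\left(w,x \right)} = \left(w + x\right) \left(x - \frac{1}{3}\right) = \left(w + x\right) \left(- \frac{1}{3} + x\right) = \left(- \frac{1}{3} + x\right) \left(w + x\right)$)
$\sqrt{U{\left(5 \right)} + y{\left(21,q{\left(-4,-1 \right)} \right)}} = \sqrt{22 + \left(\left(6 - -16\right)^{2} - 7 - \frac{6 - -16}{3} + 21 \left(6 - -16\right)\right)} = \sqrt{22 + \left(\left(6 + 16\right)^{2} - 7 - \frac{6 + 16}{3} + 21 \left(6 + 16\right)\right)} = \sqrt{22 + \left(22^{2} - 7 - \frac{22}{3} + 21 \cdot 22\right)} = \sqrt{22 + \left(484 - 7 - \frac{22}{3} + 462\right)} = \sqrt{22 + \frac{2795}{3}} = \sqrt{\frac{2861}{3}} = \frac{\sqrt{8583}}{3}$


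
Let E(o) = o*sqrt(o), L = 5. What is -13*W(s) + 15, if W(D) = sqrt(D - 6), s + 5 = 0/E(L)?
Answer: 15 - 13*I*sqrt(11) ≈ 15.0 - 43.116*I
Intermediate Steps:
E(o) = o**(3/2)
s = -5 (s = -5 + 0/(5**(3/2)) = -5 + 0/((5*sqrt(5))) = -5 + 0*(sqrt(5)/25) = -5 + 0 = -5)
W(D) = sqrt(-6 + D)
-13*W(s) + 15 = -13*sqrt(-6 - 5) + 15 = -13*I*sqrt(11) + 15 = 15 - 13*I*sqrt(11)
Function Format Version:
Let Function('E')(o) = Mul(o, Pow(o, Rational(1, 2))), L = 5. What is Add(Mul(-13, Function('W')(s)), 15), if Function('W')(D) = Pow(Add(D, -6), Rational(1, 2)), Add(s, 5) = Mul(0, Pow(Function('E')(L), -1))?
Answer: Add(15, Mul(-13, I, Pow(11, Rational(1, 2)))) ≈ Add(15.000, Mul(-43.116, I))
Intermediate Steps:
Function('E')(o) = Pow(o, Rational(3, 2))
s = -5 (s = Add(-5, Mul(0, Pow(Pow(5, Rational(3, 2)), -1))) = Add(-5, Mul(0, Pow(Mul(5, Pow(5, Rational(1, 2))), -1))) = Add(-5, Mul(0, Mul(Rational(1, 25), Pow(5, Rational(1, 2))))) = Add(-5, 0) = -5)
Function('W')(D) = Pow(Add(-6, D), Rational(1, 2))
Add(Mul(-13, Function('W')(s)), 15) = Add(Mul(-13, Pow(Add(-6, -5), Rational(1, 2))), 15) = Add(Mul(-13, Pow(-11, Rational(1, 2))), 15) = Add(Mul(-13, Mul(I, Pow(11, Rational(1, 2)))), 15) = Add(Mul(-13, I, Pow(11, Rational(1, 2))), 15) = Add(15, Mul(-13, I, Pow(11, Rational(1, 2))))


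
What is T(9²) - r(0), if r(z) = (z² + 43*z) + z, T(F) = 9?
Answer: 9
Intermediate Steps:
r(z) = z² + 44*z
T(9²) - r(0) = 9 - 0*(44 + 0) = 9 - 0*44 = 9 - 1*0 = 9 + 0 = 9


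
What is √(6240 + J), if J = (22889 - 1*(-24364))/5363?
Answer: 9*√2218850079/5363 ≈ 79.049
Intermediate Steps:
J = 47253/5363 (J = (22889 + 24364)*(1/5363) = 47253*(1/5363) = 47253/5363 ≈ 8.8109)
√(6240 + J) = √(6240 + 47253/5363) = √(33512373/5363) = 9*√2218850079/5363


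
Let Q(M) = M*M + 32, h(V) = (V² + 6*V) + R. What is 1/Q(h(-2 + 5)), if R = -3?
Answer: 1/608 ≈ 0.0016447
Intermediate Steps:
h(V) = -3 + V² + 6*V (h(V) = (V² + 6*V) - 3 = -3 + V² + 6*V)
Q(M) = 32 + M² (Q(M) = M² + 32 = 32 + M²)
1/Q(h(-2 + 5)) = 1/(32 + (-3 + (-2 + 5)² + 6*(-2 + 5))²) = 1/(32 + (-3 + 3² + 6*3)²) = 1/(32 + (-3 + 9 + 18)²) = 1/(32 + 24²) = 1/(32 + 576) = 1/608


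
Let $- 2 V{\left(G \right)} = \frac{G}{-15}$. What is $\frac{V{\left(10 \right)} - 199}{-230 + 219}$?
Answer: $\frac{596}{33} \approx 18.061$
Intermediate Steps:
$V{\left(G \right)} = \frac{G}{30}$ ($V{\left(G \right)} = - \frac{G \frac{1}{-15}}{2} = - \frac{G \left(- \frac{1}{15}\right)}{2} = - \frac{\left(- \frac{1}{15}\right) G}{2} = \frac{G}{30}$)
$\frac{V{\left(10 \right)} - 199}{-230 + 219} = \frac{\frac{1}{30} \cdot 10 - 199}{-230 + 219} = \frac{\frac{1}{3} - 199}{-11} = \left(- \frac{596}{3}\right) \left(- \frac{1}{11}\right) = \frac{596}{33}$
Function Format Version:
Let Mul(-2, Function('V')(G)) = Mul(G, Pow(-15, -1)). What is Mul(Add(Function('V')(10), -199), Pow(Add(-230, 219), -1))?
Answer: Rational(596, 33) ≈ 18.061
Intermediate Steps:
Function('V')(G) = Mul(Rational(1, 30), G) (Function('V')(G) = Mul(Rational(-1, 2), Mul(G, Pow(-15, -1))) = Mul(Rational(-1, 2), Mul(G, Rational(-1, 15))) = Mul(Rational(-1, 2), Mul(Rational(-1, 15), G)) = Mul(Rational(1, 30), G))
Mul(Add(Function('V')(10), -199), Pow(Add(-230, 219), -1)) = Mul(Add(Mul(Rational(1, 30), 10), -199), Pow(Add(-230, 219), -1)) = Mul(Add(Rational(1, 3), -199), Pow(-11, -1)) = Mul(Rational(-596, 3), Rational(-1, 11)) = Rational(596, 33)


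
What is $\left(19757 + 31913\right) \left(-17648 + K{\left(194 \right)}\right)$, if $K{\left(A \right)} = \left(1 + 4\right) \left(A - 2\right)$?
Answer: $-862268960$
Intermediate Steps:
$K{\left(A \right)} = -10 + 5 A$ ($K{\left(A \right)} = 5 \left(-2 + A\right) = -10 + 5 A$)
$\left(19757 + 31913\right) \left(-17648 + K{\left(194 \right)}\right) = \left(19757 + 31913\right) \left(-17648 + \left(-10 + 5 \cdot 194\right)\right) = 51670 \left(-17648 + \left(-10 + 970\right)\right) = 51670 \left(-17648 + 960\right) = 51670 \left(-16688\right) = -862268960$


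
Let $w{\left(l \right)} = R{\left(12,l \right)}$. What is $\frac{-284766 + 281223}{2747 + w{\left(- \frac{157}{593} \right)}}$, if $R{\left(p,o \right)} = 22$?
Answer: $- \frac{1181}{923} \approx -1.2795$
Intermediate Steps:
$w{\left(l \right)} = 22$
$\frac{-284766 + 281223}{2747 + w{\left(- \frac{157}{593} \right)}} = \frac{-284766 + 281223}{2747 + 22} = - \frac{3543}{2769} = \left(-3543\right) \frac{1}{2769} = - \frac{1181}{923}$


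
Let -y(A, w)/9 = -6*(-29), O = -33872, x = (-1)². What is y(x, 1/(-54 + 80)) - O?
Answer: 32306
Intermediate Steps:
x = 1
y(A, w) = -1566 (y(A, w) = -(-54)*(-29) = -9*174 = -1566)
y(x, 1/(-54 + 80)) - O = -1566 - 1*(-33872) = -1566 + 33872 = 32306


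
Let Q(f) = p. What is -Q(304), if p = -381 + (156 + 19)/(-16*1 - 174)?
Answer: 14513/38 ≈ 381.92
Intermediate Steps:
p = -14513/38 (p = -381 + 175/(-16 - 174) = -381 + 175/(-190) = -381 + 175*(-1/190) = -381 - 35/38 = -14513/38 ≈ -381.92)
Q(f) = -14513/38
-Q(304) = -1*(-14513/38) = 14513/38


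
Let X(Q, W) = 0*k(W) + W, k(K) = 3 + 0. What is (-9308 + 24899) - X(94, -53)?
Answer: 15644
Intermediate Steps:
k(K) = 3
X(Q, W) = W (X(Q, W) = 0*3 + W = 0 + W = W)
(-9308 + 24899) - X(94, -53) = (-9308 + 24899) - 1*(-53) = 15591 + 53 = 15644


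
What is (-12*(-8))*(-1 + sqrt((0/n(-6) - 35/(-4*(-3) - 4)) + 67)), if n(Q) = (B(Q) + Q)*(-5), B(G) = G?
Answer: -96 + 24*sqrt(1002) ≈ 663.71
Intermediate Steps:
n(Q) = -10*Q (n(Q) = (Q + Q)*(-5) = (2*Q)*(-5) = -10*Q)
(-12*(-8))*(-1 + sqrt((0/n(-6) - 35/(-4*(-3) - 4)) + 67)) = (-12*(-8))*(-1 + sqrt((0/((-10*(-6))) - 35/(-4*(-3) - 4)) + 67)) = 96*(-1 + sqrt((0/60 - 35/(12 - 4)) + 67)) = 96*(-1 + sqrt((0*(1/60) - 35/8) + 67)) = 96*(-1 + sqrt((0 - 35*1/8) + 67)) = 96*(-1 + sqrt((0 - 35/8) + 67)) = 96*(-1 + sqrt(-35/8 + 67)) = 96*(-1 + sqrt(501/8)) = 96*(-1 + sqrt(1002)/4) = -96 + 24*sqrt(1002)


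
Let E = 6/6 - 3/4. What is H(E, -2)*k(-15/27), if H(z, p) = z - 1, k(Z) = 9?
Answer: -27/4 ≈ -6.7500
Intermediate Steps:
E = 1/4 (E = 6*(1/6) - 3*1/4 = 1 - 3/4 = 1/4 ≈ 0.25000)
H(z, p) = -1 + z
H(E, -2)*k(-15/27) = (-1 + 1/4)*9 = -3/4*9 = -27/4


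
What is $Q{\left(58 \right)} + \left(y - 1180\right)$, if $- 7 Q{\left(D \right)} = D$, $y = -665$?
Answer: $- \frac{12973}{7} \approx -1853.3$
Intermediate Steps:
$Q{\left(D \right)} = - \frac{D}{7}$
$Q{\left(58 \right)} + \left(y - 1180\right) = \left(- \frac{1}{7}\right) 58 - 1845 = - \frac{58}{7} - 1845 = - \frac{12973}{7}$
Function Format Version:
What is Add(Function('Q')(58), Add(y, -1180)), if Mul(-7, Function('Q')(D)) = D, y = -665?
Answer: Rational(-12973, 7) ≈ -1853.3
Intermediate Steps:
Function('Q')(D) = Mul(Rational(-1, 7), D)
Add(Function('Q')(58), Add(y, -1180)) = Add(Mul(Rational(-1, 7), 58), Add(-665, -1180)) = Add(Rational(-58, 7), -1845) = Rational(-12973, 7)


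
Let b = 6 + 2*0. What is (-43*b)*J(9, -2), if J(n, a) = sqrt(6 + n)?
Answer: -258*sqrt(15) ≈ -999.23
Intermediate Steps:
b = 6 (b = 6 + 0 = 6)
(-43*b)*J(9, -2) = (-43*6)*sqrt(6 + 9) = -258*sqrt(15)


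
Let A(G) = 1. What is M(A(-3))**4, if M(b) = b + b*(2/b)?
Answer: 81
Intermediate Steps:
M(b) = 2 + b (M(b) = b + 2 = 2 + b)
M(A(-3))**4 = (2 + 1)**4 = 3**4 = 81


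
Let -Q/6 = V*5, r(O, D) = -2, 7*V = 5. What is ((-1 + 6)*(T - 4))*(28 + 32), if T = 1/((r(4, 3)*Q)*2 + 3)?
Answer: -247700/207 ≈ -1196.6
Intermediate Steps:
V = 5/7 (V = (1/7)*5 = 5/7 ≈ 0.71429)
Q = -150/7 (Q = -30*5/7 = -6*25/7 = -150/7 ≈ -21.429)
T = 7/621 (T = 1/(-2*(-150/7)*2 + 3) = 1/((300/7)*2 + 3) = 1/(600/7 + 3) = 1/(621/7) = 7/621 ≈ 0.011272)
((-1 + 6)*(T - 4))*(28 + 32) = ((-1 + 6)*(7/621 - 4))*(28 + 32) = (5*(-2477/621))*60 = -12385/621*60 = -247700/207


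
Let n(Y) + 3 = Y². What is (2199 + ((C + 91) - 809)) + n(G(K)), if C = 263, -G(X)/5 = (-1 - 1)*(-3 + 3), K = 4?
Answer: 1741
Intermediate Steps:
G(X) = 0 (G(X) = -5*(-1 - 1)*(-3 + 3) = -(-10)*0 = -5*0 = 0)
n(Y) = -3 + Y²
(2199 + ((C + 91) - 809)) + n(G(K)) = (2199 + ((263 + 91) - 809)) + (-3 + 0²) = (2199 + (354 - 809)) + (-3 + 0) = (2199 - 455) - 3 = 1744 - 3 = 1741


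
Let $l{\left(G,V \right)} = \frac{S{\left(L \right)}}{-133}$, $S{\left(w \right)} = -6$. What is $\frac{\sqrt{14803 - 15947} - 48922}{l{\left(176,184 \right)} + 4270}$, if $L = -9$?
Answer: $- \frac{3253313}{283958} + \frac{133 i \sqrt{286}}{283958} \approx -11.457 + 0.007921 i$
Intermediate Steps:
$l{\left(G,V \right)} = \frac{6}{133}$ ($l{\left(G,V \right)} = - \frac{6}{-133} = \left(-6\right) \left(- \frac{1}{133}\right) = \frac{6}{133}$)
$\frac{\sqrt{14803 - 15947} - 48922}{l{\left(176,184 \right)} + 4270} = \frac{\sqrt{14803 - 15947} - 48922}{\frac{6}{133} + 4270} = \frac{\sqrt{-1144} - 48922}{\frac{567916}{133}} = \left(2 i \sqrt{286} - 48922\right) \frac{133}{567916} = \left(-48922 + 2 i \sqrt{286}\right) \frac{133}{567916} = - \frac{3253313}{283958} + \frac{133 i \sqrt{286}}{283958}$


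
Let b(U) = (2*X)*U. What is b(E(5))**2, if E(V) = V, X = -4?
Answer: 1600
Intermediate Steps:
b(U) = -8*U (b(U) = (2*(-4))*U = -8*U)
b(E(5))**2 = (-8*5)**2 = (-40)**2 = 1600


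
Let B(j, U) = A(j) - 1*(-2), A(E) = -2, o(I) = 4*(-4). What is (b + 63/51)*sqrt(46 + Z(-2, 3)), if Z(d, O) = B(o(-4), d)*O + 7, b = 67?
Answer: 1160*sqrt(53)/17 ≈ 496.76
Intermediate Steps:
o(I) = -16
B(j, U) = 0 (B(j, U) = -2 - 1*(-2) = -2 + 2 = 0)
Z(d, O) = 7 (Z(d, O) = 0*O + 7 = 0 + 7 = 7)
(b + 63/51)*sqrt(46 + Z(-2, 3)) = (67 + 63/51)*sqrt(46 + 7) = (67 + 63*(1/51))*sqrt(53) = (67 + 21/17)*sqrt(53) = 1160*sqrt(53)/17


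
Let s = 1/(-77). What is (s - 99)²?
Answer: 58125376/5929 ≈ 9803.6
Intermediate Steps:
s = -1/77 ≈ -0.012987
(s - 99)² = (-1/77 - 99)² = (-7624/77)² = 58125376/5929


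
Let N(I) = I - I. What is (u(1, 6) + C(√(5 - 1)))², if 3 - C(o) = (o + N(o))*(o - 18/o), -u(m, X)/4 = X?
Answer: 49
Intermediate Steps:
u(m, X) = -4*X
N(I) = 0
C(o) = 3 - o*(o - 18/o) (C(o) = 3 - (o + 0)*(o - 18/o) = 3 - o*(o - 18/o))
(u(1, 6) + C(√(5 - 1)))² = (-4*6 + (21 - (√(5 - 1))²))² = (-24 + (21 - (√4)²))² = (-24 + (21 - 1*2²))² = (-24 + (21 - 1*4))² = (-24 + (21 - 4))² = (-24 + 17)² = (-7)² = 49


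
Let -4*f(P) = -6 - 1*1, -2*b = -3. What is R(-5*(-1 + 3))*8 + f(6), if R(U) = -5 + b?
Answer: -105/4 ≈ -26.250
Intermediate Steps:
b = 3/2 (b = -1/2*(-3) = 3/2 ≈ 1.5000)
R(U) = -7/2 (R(U) = -5 + 3/2 = -7/2)
f(P) = 7/4 (f(P) = -(-6 - 1*1)/4 = -(-6 - 1)/4 = -1/4*(-7) = 7/4)
R(-5*(-1 + 3))*8 + f(6) = -7/2*8 + 7/4 = -28 + 7/4 = -105/4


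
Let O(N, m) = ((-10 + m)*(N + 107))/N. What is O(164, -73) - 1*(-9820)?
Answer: 1587987/164 ≈ 9682.8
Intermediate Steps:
O(N, m) = (-10 + m)*(107 + N)/N (O(N, m) = ((-10 + m)*(107 + N))/N = (-10 + m)*(107 + N)/N)
O(164, -73) - 1*(-9820) = (-1070 + 107*(-73) + 164*(-10 - 73))/164 - 1*(-9820) = (-1070 - 7811 + 164*(-83))/164 + 9820 = (-1070 - 7811 - 13612)/164 + 9820 = (1/164)*(-22493) + 9820 = -22493/164 + 9820 = 1587987/164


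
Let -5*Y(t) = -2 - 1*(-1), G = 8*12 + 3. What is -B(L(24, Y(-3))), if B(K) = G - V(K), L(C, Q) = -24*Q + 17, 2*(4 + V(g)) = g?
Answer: -969/10 ≈ -96.900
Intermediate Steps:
G = 99 (G = 96 + 3 = 99)
V(g) = -4 + g/2
Y(t) = ⅕ (Y(t) = -(-2 - 1*(-1))/5 = -(-2 + 1)/5 = -⅕*(-1) = ⅕)
L(C, Q) = 17 - 24*Q
B(K) = 103 - K/2 (B(K) = 99 - (-4 + K/2) = 99 + (4 - K/2) = 103 - K/2)
-B(L(24, Y(-3))) = -(103 - (17 - 24*⅕)/2) = -(103 - (17 - 24/5)/2) = -(103 - ½*61/5) = -(103 - 61/10) = -1*969/10 = -969/10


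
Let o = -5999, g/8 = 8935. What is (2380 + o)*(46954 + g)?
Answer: -428612646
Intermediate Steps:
g = 71480 (g = 8*8935 = 71480)
(2380 + o)*(46954 + g) = (2380 - 5999)*(46954 + 71480) = -3619*118434 = -428612646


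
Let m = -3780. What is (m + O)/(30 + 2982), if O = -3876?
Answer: -638/251 ≈ -2.5418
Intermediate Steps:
(m + O)/(30 + 2982) = (-3780 - 3876)/(30 + 2982) = -7656/3012 = -7656*1/3012 = -638/251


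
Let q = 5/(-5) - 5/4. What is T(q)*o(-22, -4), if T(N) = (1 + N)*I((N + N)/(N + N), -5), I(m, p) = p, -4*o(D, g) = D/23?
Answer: 275/184 ≈ 1.4946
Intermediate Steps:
o(D, g) = -D/92 (o(D, g) = -D/(4*23) = -D/92)
q = -9/4 (q = 5*(-⅕) - 5*¼ = -1 - 5/4 = -9/4 ≈ -2.2500)
T(N) = -5 - 5*N (T(N) = (1 + N)*(-5) = -5 - 5*N)
T(q)*o(-22, -4) = (-5 - 5*(-9/4))*(-1/92*(-22)) = (-5 + 45/4)*(11/46) = (25/4)*(11/46) = 275/184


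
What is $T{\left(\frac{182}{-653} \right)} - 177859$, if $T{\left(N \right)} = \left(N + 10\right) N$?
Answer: $- \frac{75841833667}{426409} \approx -1.7786 \cdot 10^{5}$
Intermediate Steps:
$T{\left(N \right)} = N \left(10 + N\right)$ ($T{\left(N \right)} = \left(10 + N\right) N = N \left(10 + N\right)$)
$T{\left(\frac{182}{-653} \right)} - 177859 = \frac{182}{-653} \left(10 + \frac{182}{-653}\right) - 177859 = 182 \left(- \frac{1}{653}\right) \left(10 + 182 \left(- \frac{1}{653}\right)\right) - 177859 = - \frac{182 \left(10 - \frac{182}{653}\right)}{653} - 177859 = \left(- \frac{182}{653}\right) \frac{6348}{653} - 177859 = - \frac{1155336}{426409} - 177859 = - \frac{75841833667}{426409}$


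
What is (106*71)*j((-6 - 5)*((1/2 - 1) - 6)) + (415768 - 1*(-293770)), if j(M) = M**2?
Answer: 78368663/2 ≈ 3.9184e+7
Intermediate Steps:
(106*71)*j((-6 - 5)*((1/2 - 1) - 6)) + (415768 - 1*(-293770)) = (106*71)*((-6 - 5)*((1/2 - 1) - 6))**2 + (415768 - 1*(-293770)) = 7526*(-11*((1/2 - 1) - 6))**2 + (415768 + 293770) = 7526*(-11*(-1/2 - 6))**2 + 709538 = 7526*(-11*(-13/2))**2 + 709538 = 7526*(143/2)**2 + 709538 = 7526*(20449/4) + 709538 = 76949587/2 + 709538 = 78368663/2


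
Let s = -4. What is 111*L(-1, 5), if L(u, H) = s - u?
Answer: -333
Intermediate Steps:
L(u, H) = -4 - u
111*L(-1, 5) = 111*(-4 - 1*(-1)) = 111*(-4 + 1) = 111*(-3) = -333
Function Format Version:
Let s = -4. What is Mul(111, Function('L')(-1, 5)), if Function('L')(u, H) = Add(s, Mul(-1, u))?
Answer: -333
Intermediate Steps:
Function('L')(u, H) = Add(-4, Mul(-1, u))
Mul(111, Function('L')(-1, 5)) = Mul(111, Add(-4, Mul(-1, -1))) = Mul(111, Add(-4, 1)) = Mul(111, -3) = -333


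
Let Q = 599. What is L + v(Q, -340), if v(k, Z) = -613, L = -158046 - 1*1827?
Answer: -160486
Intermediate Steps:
L = -159873 (L = -158046 - 1827 = -159873)
L + v(Q, -340) = -159873 - 613 = -160486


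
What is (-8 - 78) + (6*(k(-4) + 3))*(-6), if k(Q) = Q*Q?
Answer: -770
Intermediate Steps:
k(Q) = Q**2
(-8 - 78) + (6*(k(-4) + 3))*(-6) = (-8 - 78) + (6*((-4)**2 + 3))*(-6) = -86 + (6*(16 + 3))*(-6) = -86 + (6*19)*(-6) = -86 + 114*(-6) = -86 - 684 = -770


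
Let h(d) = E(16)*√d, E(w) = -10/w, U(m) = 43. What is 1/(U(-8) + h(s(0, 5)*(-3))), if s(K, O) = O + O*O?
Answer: 1376/60293 + 60*I*√10/60293 ≈ 0.022822 + 0.0031469*I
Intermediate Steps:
s(K, O) = O + O²
h(d) = -5*√d/8 (h(d) = (-10/16)*√d = (-10*1/16)*√d = -5*√d/8)
1/(U(-8) + h(s(0, 5)*(-3))) = 1/(43 - 5*√3*(I*√5*√(1 + 5))/8) = 1/(43 - 5*3*I*√10/8) = 1/(43 - 15*I*√10/8)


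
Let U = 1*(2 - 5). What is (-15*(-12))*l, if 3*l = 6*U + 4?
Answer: -840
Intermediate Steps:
U = -3 (U = 1*(-3) = -3)
l = -14/3 (l = (6*(-3) + 4)/3 = (-18 + 4)/3 = (⅓)*(-14) = -14/3 ≈ -4.6667)
(-15*(-12))*l = -15*(-12)*(-14/3) = 180*(-14/3) = -840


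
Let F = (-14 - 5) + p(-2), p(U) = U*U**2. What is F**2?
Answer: 729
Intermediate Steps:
p(U) = U**3
F = -27 (F = (-14 - 5) + (-2)**3 = -19 - 8 = -27)
F**2 = (-27)**2 = 729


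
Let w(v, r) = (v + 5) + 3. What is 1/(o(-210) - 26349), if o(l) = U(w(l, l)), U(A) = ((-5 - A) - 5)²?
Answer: 1/10515 ≈ 9.5102e-5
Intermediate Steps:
w(v, r) = 8 + v (w(v, r) = (5 + v) + 3 = 8 + v)
U(A) = (-10 - A)²
o(l) = (18 + l)² (o(l) = (10 + (8 + l))² = (18 + l)²)
1/(o(-210) - 26349) = 1/((18 - 210)² - 26349) = 1/((-192)² - 26349) = 1/(36864 - 26349) = 1/10515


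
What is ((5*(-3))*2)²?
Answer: 900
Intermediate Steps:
((5*(-3))*2)² = (-15*2)² = (-30)² = 900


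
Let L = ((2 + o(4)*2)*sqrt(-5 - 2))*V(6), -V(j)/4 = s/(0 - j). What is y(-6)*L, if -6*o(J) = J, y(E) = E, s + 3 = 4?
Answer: -8*I*sqrt(7)/3 ≈ -7.0553*I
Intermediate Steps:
s = 1 (s = -3 + 4 = 1)
o(J) = -J/6
V(j) = 4/j (V(j) = -4/(0 - j) = -4/((-j)) = -4*(-1/j) = -(-4)/j = 4/j)
L = 4*I*sqrt(7)/9 (L = ((2 - 1/6*4*2)*sqrt(-5 - 2))*(4/6) = ((2 - 2/3*2)*sqrt(-7))*(4*(1/6)) = ((2 - 4/3)*(I*sqrt(7)))*(2/3) = (2*(I*sqrt(7))/3)*(2/3) = (2*I*sqrt(7)/3)*(2/3) = 4*I*sqrt(7)/9 ≈ 1.1759*I)
y(-6)*L = -8*I*sqrt(7)/3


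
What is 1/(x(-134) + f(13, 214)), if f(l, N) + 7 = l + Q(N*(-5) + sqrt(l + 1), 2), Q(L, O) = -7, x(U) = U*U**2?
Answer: -1/2406105 ≈ -4.1561e-7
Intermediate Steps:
x(U) = U**3
f(l, N) = -14 + l (f(l, N) = -7 + (l - 7) = -7 + (-7 + l) = -14 + l)
1/(x(-134) + f(13, 214)) = 1/((-134)**3 + (-14 + 13)) = 1/(-2406104 - 1) = 1/(-2406105) = -1/2406105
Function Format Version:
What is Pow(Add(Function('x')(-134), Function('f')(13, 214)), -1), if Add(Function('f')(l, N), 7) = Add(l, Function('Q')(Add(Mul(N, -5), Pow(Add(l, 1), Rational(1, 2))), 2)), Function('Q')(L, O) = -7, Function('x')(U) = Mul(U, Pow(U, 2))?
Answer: Rational(-1, 2406105) ≈ -4.1561e-7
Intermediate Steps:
Function('x')(U) = Pow(U, 3)
Function('f')(l, N) = Add(-14, l) (Function('f')(l, N) = Add(-7, Add(l, -7)) = Add(-7, Add(-7, l)) = Add(-14, l))
Pow(Add(Function('x')(-134), Function('f')(13, 214)), -1) = Pow(Add(Pow(-134, 3), Add(-14, 13)), -1) = Pow(Add(-2406104, -1), -1) = Pow(-2406105, -1) = Rational(-1, 2406105)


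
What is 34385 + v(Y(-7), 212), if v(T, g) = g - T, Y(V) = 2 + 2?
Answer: 34593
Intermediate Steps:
Y(V) = 4
34385 + v(Y(-7), 212) = 34385 + (212 - 1*4) = 34385 + (212 - 4) = 34385 + 208 = 34593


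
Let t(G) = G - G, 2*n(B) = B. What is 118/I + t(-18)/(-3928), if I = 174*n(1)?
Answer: 118/87 ≈ 1.3563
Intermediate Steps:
n(B) = B/2
I = 87 (I = 174*((½)*1) = 174*(½) = 87)
t(G) = 0
118/I + t(-18)/(-3928) = 118/87 + 0/(-3928) = 118*(1/87) + 0*(-1/3928) = 118/87 + 0 = 118/87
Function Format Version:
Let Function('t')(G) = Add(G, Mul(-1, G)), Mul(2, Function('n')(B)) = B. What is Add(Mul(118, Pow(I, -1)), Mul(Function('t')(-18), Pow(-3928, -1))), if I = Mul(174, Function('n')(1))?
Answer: Rational(118, 87) ≈ 1.3563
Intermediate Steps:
Function('n')(B) = Mul(Rational(1, 2), B)
I = 87 (I = Mul(174, Mul(Rational(1, 2), 1)) = Mul(174, Rational(1, 2)) = 87)
Function('t')(G) = 0
Add(Mul(118, Pow(I, -1)), Mul(Function('t')(-18), Pow(-3928, -1))) = Add(Mul(118, Pow(87, -1)), Mul(0, Pow(-3928, -1))) = Add(Mul(118, Rational(1, 87)), Mul(0, Rational(-1, 3928))) = Add(Rational(118, 87), 0) = Rational(118, 87)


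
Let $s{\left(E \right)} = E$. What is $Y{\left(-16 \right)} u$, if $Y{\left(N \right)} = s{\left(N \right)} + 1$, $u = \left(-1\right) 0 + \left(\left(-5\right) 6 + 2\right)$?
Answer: $420$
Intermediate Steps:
$u = -28$ ($u = 0 + \left(-30 + 2\right) = 0 - 28 = -28$)
$Y{\left(N \right)} = 1 + N$ ($Y{\left(N \right)} = N + 1 = 1 + N$)
$Y{\left(-16 \right)} u = \left(1 - 16\right) \left(-28\right) = \left(-15\right) \left(-28\right) = 420$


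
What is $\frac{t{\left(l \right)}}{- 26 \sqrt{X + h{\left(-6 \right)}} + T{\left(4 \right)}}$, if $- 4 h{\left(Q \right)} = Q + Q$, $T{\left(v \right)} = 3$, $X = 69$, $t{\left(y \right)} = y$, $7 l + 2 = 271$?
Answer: $- \frac{269}{113547} - \frac{13988 \sqrt{2}}{113547} \approx -0.17659$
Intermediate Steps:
$l = \frac{269}{7}$ ($l = - \frac{2}{7} + \frac{1}{7} \cdot 271 = - \frac{2}{7} + \frac{271}{7} = \frac{269}{7} \approx 38.429$)
$h{\left(Q \right)} = - \frac{Q}{2}$ ($h{\left(Q \right)} = - \frac{Q + Q}{4} = - \frac{2 Q}{4} = - \frac{Q}{2}$)
$\frac{t{\left(l \right)}}{- 26 \sqrt{X + h{\left(-6 \right)}} + T{\left(4 \right)}} = \frac{269}{7 \left(- 26 \sqrt{69 - -3} + 3\right)} = \frac{269}{7 \left(- 26 \sqrt{69 + 3} + 3\right)} = \frac{269}{7 \left(- 26 \sqrt{72} + 3\right)} = \frac{269}{7 \left(- 26 \cdot 6 \sqrt{2} + 3\right)} = \frac{269}{7 \left(- 156 \sqrt{2} + 3\right)} = \frac{269}{7 \left(3 - 156 \sqrt{2}\right)}$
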